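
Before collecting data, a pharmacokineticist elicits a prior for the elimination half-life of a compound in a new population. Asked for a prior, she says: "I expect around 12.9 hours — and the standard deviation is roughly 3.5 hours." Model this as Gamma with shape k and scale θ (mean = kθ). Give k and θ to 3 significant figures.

k ≈ 13.6, θ ≈ 0.95

For Gamma(k, scale θ): mean = kθ, variance = kθ², so CV = 1/√k.
CV = SD/mean = 3.5/12.9 = 0.2713, hence k = 1/CV² = 13.6.
Then θ = mean/k = 12.9/13.6 = 0.95.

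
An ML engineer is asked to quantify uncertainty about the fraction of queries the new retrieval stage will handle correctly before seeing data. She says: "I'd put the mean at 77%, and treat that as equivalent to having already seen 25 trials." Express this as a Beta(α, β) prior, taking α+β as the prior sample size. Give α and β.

α = 19.25, β = 5.75

Under the effective-sample-size interpretation, Beta(α, β) has prior mean α/(α+β) and prior sample size α+β.
So α+β = 25 and α/(α+β) = 0.77, giving α = 0.77·25 = 19.25 and β = 25 − 19.25 = 5.75.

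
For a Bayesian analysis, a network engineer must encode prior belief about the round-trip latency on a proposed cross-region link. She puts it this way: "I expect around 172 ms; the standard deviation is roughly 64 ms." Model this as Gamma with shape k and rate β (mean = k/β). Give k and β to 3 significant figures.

k ≈ 7.22, β ≈ 0.042

For Gamma(k, rate β): mean = k/β, variance = k/β², so CV = 1/√k.
CV = SD/mean = 64/172 = 0.3721, hence k = 1/CV² = 7.22.
Then β = k/mean = 7.22/172 = 0.042.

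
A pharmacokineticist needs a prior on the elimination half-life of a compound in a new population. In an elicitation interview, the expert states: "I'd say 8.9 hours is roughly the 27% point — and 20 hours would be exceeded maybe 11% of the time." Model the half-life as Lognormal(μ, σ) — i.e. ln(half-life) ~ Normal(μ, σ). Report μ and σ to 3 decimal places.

If T ~ Lognormal(μ,σ) then ln T ~ Normal(μ,σ), so the p-quantile of ln T is μ + z_p·σ.
ln(8.9) = 2.186 and ln(20) = 2.996; z_{0.27} = -0.6128, z_{0.89} = 1.227.
σ = (2.996 − 2.186)/(1.227 − (-0.6128)) = 0.440.
μ = 2.186 − (-0.6128)·0.440 = 2.456.

μ ≈ 2.456, σ ≈ 0.440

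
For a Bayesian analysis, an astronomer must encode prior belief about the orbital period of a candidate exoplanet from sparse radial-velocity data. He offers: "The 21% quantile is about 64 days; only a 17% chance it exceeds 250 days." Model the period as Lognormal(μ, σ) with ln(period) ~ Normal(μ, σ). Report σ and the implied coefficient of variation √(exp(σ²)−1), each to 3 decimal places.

If T ~ Lognormal(μ,σ) then ln T ~ Normal(μ,σ), so the p-quantile of ln T is μ + z_p·σ.
ln(64) = 4.159 and ln(250) = 5.521; z_{0.21} = -0.8064, z_{0.83} = 0.9542.
σ = (5.521 − 4.159)/(0.9542 − (-0.8064)) = 0.774.
μ = 4.159 − (-0.8064)·0.774 = 4.783.
CV = √(exp(σ²)−1) = √(exp(0.5990)−1) = 0.906.

σ ≈ 0.774, CV ≈ 0.906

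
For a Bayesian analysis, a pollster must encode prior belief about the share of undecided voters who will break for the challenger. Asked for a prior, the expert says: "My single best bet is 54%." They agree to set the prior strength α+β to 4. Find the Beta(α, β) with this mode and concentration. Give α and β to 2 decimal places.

α = 2.08, β = 1.92

For α,β > 1 the Beta mode is (α−1)/(α+β−2). With α+β = 4, the mode is (α−1)/2.
Set (α−1)/2 = 0.54 → α = 1 + 0.54·2 = 2.08.
β = 4 − α = 1.92.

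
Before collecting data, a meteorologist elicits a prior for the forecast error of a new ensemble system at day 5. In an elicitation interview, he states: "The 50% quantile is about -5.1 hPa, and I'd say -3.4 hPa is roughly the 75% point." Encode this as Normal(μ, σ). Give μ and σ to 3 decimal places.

μ = -5.100, σ = 2.520

The p-quantile of Normal(μ,σ) is μ + z_p·σ, with z_{0.5} = 0 and z_{0.75} = 0.6745.
Eliminate σ: μ = (z₂·x₁ − z₁·x₂)/(z₂ − z₁) = (0.6745·-5.1 − (0)·-3.4)/0.6745 = -5.100.
Then σ = (x₂ − x₁)/(z₂ − z₁) = (-3.4 − -5.1)/0.6745 = 2.520.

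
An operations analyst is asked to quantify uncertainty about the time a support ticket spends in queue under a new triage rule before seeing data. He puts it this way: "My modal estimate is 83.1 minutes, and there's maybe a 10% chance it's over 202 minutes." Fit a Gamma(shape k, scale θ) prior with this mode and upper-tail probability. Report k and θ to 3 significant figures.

k ≈ 3.44, θ ≈ 34.1

Gamma(k,θ) with k>1 has mode (k−1)θ, so θ = 83.1/(k−1).
Need P(X < 202) = 0.9 with θ tied to k this way. Start at k = 2, θ = 83.1: P(X<202) ≈ 0.698.
Too low — raise k to concentrate. Iterating converges to k ≈ 3.44.
Then θ = 83.1/(3.44−1) ≈ 34.1.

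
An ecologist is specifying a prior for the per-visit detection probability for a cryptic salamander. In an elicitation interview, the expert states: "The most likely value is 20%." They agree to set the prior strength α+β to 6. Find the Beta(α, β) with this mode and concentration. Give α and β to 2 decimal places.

For α,β > 1 the Beta mode is (α−1)/(α+β−2). With α+β = 6, the mode is (α−1)/4.
Set (α−1)/4 = 0.2 → α = 1 + 0.2·4 = 1.80.
β = 6 − α = 4.20.

α = 1.80, β = 4.20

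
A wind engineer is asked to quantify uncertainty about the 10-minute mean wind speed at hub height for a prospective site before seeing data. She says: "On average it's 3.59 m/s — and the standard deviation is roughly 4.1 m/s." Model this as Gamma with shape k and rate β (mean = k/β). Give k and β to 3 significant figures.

For Gamma(k, rate β): mean = k/β, variance = k/β², so CV = 1/√k.
CV = SD/mean = 4.1/3.59 = 1.142, hence k = 1/CV² = 0.767.
Then β = k/mean = 0.767/3.59 = 0.214.

k ≈ 0.767, β ≈ 0.214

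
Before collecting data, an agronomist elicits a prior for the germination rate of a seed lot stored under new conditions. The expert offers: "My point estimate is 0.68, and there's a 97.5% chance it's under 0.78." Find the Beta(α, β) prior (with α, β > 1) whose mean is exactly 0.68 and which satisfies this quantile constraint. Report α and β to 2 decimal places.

With mean 0.68 fixed, write α = 0.68s, β = 0.32s where s = α+β.
Need P(θ < 0.78) = 0.975 under Beta(0.68s, 0.32s). Normal approximation: (q−m)/√(m(1−m)/s) ≈ z_{0.975} = 1.96, so s ≈ 0.68·0.32·(1.96)²/(0.78−0.68)² = 83.6.
At s = 83.6: P(θ<0.78) ≈ 0.981. Adjusting to match 0.975 gives s ≈ 74.93.
So α = 0.68·74.93 ≈ 50.95, β = 0.32·74.93 ≈ 23.98.

α ≈ 50.95, β ≈ 23.98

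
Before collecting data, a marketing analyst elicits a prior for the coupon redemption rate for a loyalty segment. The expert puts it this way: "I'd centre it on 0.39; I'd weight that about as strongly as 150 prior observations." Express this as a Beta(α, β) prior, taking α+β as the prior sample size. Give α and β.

α = 58.5, β = 91.5

Under the effective-sample-size interpretation, Beta(α, β) has prior mean α/(α+β) and prior sample size α+β.
So α+β = 150 and α/(α+β) = 0.39, giving α = 0.39·150 = 58.5 and β = 150 − 58.5 = 91.5.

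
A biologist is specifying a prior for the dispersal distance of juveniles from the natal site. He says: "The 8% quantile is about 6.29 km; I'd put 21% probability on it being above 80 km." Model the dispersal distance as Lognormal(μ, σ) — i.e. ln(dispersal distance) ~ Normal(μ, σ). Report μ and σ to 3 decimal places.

If T ~ Lognormal(μ,σ) then ln T ~ Normal(μ,σ), so the p-quantile of ln T is μ + z_p·σ.
ln(6.29) = 1.839 and ln(80) = 4.382; z_{0.08} = -1.405, z_{0.79} = 0.8064.
σ = (4.382 − 1.839)/(0.8064 − (-1.405)) = 1.150.
μ = 1.839 − (-1.405)·1.150 = 3.455.

μ ≈ 3.455, σ ≈ 1.150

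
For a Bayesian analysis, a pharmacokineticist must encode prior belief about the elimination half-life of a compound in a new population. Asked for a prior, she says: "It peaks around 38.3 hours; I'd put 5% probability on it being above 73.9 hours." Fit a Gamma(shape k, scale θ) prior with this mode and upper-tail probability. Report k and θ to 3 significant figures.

k ≈ 7.43, θ ≈ 5.96

Gamma(k,θ) with k>1 has mode (k−1)θ, so θ = 38.3/(k−1).
Need P(X < 73.9) = 0.95 with θ tied to k this way. Start at k = 2, θ = 38.3: P(X<73.9) ≈ 0.575.
Too low — raise k to concentrate. Iterating converges to k ≈ 7.43.
Then θ = 38.3/(7.43−1) ≈ 5.96.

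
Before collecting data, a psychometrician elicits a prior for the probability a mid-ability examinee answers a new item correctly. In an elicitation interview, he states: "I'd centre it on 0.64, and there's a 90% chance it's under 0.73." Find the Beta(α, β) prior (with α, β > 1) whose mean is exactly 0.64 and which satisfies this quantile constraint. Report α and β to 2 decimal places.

α ≈ 28.73, β ≈ 16.16

With mean 0.64 fixed, write α = 0.64s, β = 0.36s where s = α+β.
Need P(θ < 0.73) = 0.9 under Beta(0.64s, 0.36s). Normal approximation: (q−m)/√(m(1−m)/s) ≈ z_{0.9} = 1.28, so s ≈ 0.64·0.36·(1.28)²/(0.73−0.64)² = 46.7.
At s = 46.7: P(θ<0.73) ≈ 0.905. Adjusting to match 0.9 gives s ≈ 44.88.
So α = 0.64·44.88 ≈ 28.73, β = 0.36·44.88 ≈ 16.16.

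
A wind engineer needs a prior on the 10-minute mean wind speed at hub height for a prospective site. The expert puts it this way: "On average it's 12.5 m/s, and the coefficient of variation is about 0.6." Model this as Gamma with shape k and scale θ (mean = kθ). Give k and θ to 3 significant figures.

For Gamma(k, scale θ): mean = kθ, variance = kθ², so CV = 1/√k.
CV = 0.6, hence k = 1/CV² = 2.78.
Then θ = mean/k = 12.5/2.78 = 4.5.

k ≈ 2.78, θ ≈ 4.5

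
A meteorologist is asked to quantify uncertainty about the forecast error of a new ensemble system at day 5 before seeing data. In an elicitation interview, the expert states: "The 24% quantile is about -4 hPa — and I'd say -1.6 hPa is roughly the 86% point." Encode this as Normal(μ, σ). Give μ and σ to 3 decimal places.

μ = -3.051, σ = 1.343

The p-quantile of Normal(μ,σ) is μ + z_p·σ, with z_{0.24} = -0.7063 and z_{0.86} = 1.08.
Eliminate σ: μ = (z₂·x₁ − z₁·x₂)/(z₂ − z₁) = (1.08·-4 − (-0.7063)·-1.6)/1.787 = -3.051.
Then σ = (x₂ − x₁)/(z₂ − z₁) = (-1.6 − -4)/1.787 = 1.343.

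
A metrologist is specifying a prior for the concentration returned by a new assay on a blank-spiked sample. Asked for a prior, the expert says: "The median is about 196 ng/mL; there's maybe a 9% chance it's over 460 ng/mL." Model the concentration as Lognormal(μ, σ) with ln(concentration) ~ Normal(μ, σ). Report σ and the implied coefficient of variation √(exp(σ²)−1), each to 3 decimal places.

If T ~ Lognormal(μ,σ) then ln T ~ Normal(μ,σ), so the p-quantile of ln T is μ + z_p·σ.
ln(196) = 5.278 and ln(460) = 6.131; z_{0.5} = 0, z_{0.91} = 1.341.
σ = (6.131 − 5.278)/(1.341 − (0)) = 0.636.
μ = 5.278 − (0)·0.636 = 5.278.
CV = √(exp(σ²)−1) = √(exp(0.4049)−1) = 0.706.

σ ≈ 0.636, CV ≈ 0.706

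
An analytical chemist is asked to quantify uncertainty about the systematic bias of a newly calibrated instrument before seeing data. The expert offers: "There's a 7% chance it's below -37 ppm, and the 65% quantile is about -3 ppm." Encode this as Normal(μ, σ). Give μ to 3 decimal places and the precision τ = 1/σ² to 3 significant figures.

The p-quantile of Normal(μ,σ) is μ + z_p·σ, with z_{0.07} = -1.476 and z_{0.65} = 0.3853.
Eliminate σ: μ = (z₂·x₁ − z₁·x₂)/(z₂ − z₁) = (0.3853·-37 − (-1.476)·-3)/1.861 = -10.039.
Then σ = (x₂ − x₁)/(z₂ − z₁) = (-3 − -37)/1.861 = 18.269.
Precision τ = 1/σ² = 1/18.27² = 0.003.

μ = -10.039, τ = 0.003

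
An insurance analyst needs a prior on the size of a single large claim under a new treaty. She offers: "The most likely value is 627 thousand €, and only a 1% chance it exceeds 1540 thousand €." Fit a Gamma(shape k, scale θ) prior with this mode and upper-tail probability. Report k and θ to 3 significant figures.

k ≈ 6.84, θ ≈ 107

Gamma(k,θ) with k>1 has mode (k−1)θ, so θ = 627/(k−1).
Need P(X < 1540) = 0.99 with θ tied to k this way. Start at k = 2, θ = 627: P(X<1540) ≈ 0.704.
Too low — raise k to concentrate. Iterating converges to k ≈ 6.84.
Then θ = 627/(6.84−1) ≈ 107.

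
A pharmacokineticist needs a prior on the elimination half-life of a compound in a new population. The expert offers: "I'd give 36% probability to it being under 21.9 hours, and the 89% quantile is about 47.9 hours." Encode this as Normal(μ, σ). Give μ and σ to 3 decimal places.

The p-quantile of Normal(μ,σ) is μ + z_p·σ, with z_{0.36} = -0.3585 and z_{0.89} = 1.227.
Eliminate σ: μ = (z₂·x₁ − z₁·x₂)/(z₂ − z₁) = (1.227·21.9 − (-0.3585)·47.9)/1.585 = 27.780.
Then σ = (x₂ − x₁)/(z₂ − z₁) = (47.9 − 21.9)/1.585 = 16.404.

μ = 27.780, σ = 16.404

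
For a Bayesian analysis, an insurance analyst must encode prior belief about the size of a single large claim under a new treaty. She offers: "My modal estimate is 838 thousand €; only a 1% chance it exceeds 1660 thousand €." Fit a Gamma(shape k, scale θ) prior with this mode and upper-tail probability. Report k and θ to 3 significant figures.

Gamma(k,θ) with k>1 has mode (k−1)θ, so θ = 838/(k−1).
Need P(X < 1660) = 0.99 with θ tied to k this way. Start at k = 2, θ = 838: P(X<1660) ≈ 0.589.
Too low — raise k to concentrate. Iterating converges to k ≈ 11.5.
Then θ = 838/(11.5−1) ≈ 79.6.

k ≈ 11.5, θ ≈ 79.6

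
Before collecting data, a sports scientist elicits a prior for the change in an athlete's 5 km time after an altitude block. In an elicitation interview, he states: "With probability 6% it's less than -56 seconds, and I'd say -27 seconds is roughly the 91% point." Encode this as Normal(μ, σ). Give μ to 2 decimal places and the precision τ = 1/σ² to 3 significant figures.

For Normal(μ,σ), the p-quantile is μ + z_p·σ. Here z_{0.06} = -1.555, z_{0.91} = 1.341.
So -56 = μ − 1.555σ and -27 = μ + 1.341σ.
Subtracting: σ = (-27 − -56)/(1.341 − (-1.555)) = 10.02.
Then μ = -56 − (-1.555)·10.02 = -40.43.
Precision τ = 1/σ² = 1/10.02² = 0.00997.

μ = -40.43, τ = 0.00997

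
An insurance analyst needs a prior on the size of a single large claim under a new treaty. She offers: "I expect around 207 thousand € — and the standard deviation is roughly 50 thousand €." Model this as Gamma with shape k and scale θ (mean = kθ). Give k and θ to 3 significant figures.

For Gamma(k, scale θ): mean = kθ, variance = kθ², so CV = 1/√k.
CV = SD/mean = 50/207 = 0.2415, hence k = 1/CV² = 17.1.
Then θ = mean/k = 207/17.1 = 12.1.

k ≈ 17.1, θ ≈ 12.1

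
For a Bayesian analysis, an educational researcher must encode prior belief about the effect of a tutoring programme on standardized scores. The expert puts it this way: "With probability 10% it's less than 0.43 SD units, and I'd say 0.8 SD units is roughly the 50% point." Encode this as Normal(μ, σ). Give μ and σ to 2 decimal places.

μ = 0.80, σ = 0.29

The p-quantile of Normal(μ,σ) is μ + z_p·σ, with z_{0.1} = -1.282 and z_{0.5} = 0.
Eliminate σ: μ = (z₂·x₁ − z₁·x₂)/(z₂ − z₁) = (0·0.43 − (-1.282)·0.8)/1.282 = 0.80.
Then σ = (x₂ − x₁)/(z₂ − z₁) = (0.8 − 0.43)/1.282 = 0.29.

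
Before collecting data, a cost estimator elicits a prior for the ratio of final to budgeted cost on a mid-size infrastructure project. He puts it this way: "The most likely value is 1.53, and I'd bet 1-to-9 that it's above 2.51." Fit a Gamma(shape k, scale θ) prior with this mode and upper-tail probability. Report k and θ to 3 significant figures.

Gamma(k,θ) with k>1 has mode (k−1)θ, so θ = 1.53/(k−1).
Need P(X < 2.51) = 0.9 with θ tied to k this way. Start at k = 2, θ = 1.53: P(X<2.51) ≈ 0.488.
Too low — raise k to concentrate. Iterating converges to k ≈ 8.69.
Then θ = 1.53/(8.69−1) ≈ 0.199.

k ≈ 8.69, θ ≈ 0.199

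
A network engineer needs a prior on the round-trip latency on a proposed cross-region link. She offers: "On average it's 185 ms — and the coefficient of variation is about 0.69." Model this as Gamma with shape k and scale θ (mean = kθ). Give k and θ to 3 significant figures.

k ≈ 2.1, θ ≈ 88.1

For Gamma(k, scale θ): mean = kθ, variance = kθ², so CV = 1/√k.
CV = 0.69, hence k = 1/CV² = 2.1.
Then θ = mean/k = 185/2.1 = 88.1.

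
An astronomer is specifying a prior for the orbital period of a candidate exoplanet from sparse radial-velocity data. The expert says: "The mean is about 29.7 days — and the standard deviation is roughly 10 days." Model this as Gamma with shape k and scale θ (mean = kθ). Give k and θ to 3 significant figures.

k ≈ 8.82, θ ≈ 3.37

For Gamma(k, scale θ): mean = kθ, variance = kθ², so CV = 1/√k.
CV = SD/mean = 10/29.7 = 0.3367, hence k = 1/CV² = 8.82.
Then θ = mean/k = 29.7/8.82 = 3.37.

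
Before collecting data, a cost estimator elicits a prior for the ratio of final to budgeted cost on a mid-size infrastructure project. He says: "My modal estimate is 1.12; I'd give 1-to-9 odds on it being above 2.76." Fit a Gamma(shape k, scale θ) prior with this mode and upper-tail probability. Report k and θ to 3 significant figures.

Gamma(k,θ) with k>1 has mode (k−1)θ, so θ = 1.12/(k−1).
Need P(X < 2.76) = 0.9 with θ tied to k this way. Start at k = 2, θ = 1.12: P(X<2.76) ≈ 0.705.
Too low — raise k to concentrate. Iterating converges to k ≈ 3.36.
Then θ = 1.12/(3.36−1) ≈ 0.474.

k ≈ 3.36, θ ≈ 0.474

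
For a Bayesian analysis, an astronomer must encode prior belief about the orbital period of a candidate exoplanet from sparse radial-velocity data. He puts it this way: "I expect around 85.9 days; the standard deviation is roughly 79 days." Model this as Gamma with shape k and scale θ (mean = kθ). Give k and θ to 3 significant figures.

For Gamma(k, scale θ): mean = kθ, variance = kθ², so CV = 1/√k.
CV = SD/mean = 79/85.9 = 0.9197, hence k = 1/CV² = 1.18.
Then θ = mean/k = 85.9/1.18 = 72.7.

k ≈ 1.18, θ ≈ 72.7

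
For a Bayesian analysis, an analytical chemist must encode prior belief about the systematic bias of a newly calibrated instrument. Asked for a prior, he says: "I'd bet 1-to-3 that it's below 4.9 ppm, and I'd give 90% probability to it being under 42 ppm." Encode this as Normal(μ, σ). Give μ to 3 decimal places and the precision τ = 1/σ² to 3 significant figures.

μ = 17.693, τ = 0.00278

For Normal(μ,σ), the p-quantile is μ + z_p·σ. Here z_{0.25} = -0.6745, z_{0.9} = 1.282.
So 4.9 = μ − 0.6745σ and 42 = μ + 1.282σ.
Subtracting: σ = (42 − 4.9)/(1.282 − (-0.6745)) = 18.967.
Then μ = 4.9 − (-0.6745)·18.967 = 17.693.
Precision τ = 1/σ² = 1/18.97² = 0.00278.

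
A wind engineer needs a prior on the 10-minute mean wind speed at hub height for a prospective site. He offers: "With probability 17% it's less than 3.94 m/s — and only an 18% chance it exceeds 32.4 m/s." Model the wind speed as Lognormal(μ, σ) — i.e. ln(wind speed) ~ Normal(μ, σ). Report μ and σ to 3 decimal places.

μ ≈ 2.447, σ ≈ 1.127

If T ~ Lognormal(μ,σ) then ln T ~ Normal(μ,σ), so the p-quantile of ln T is μ + z_p·σ.
ln(3.94) = 1.371 and ln(32.4) = 3.478; z_{0.17} = -0.9542, z_{0.82} = 0.9154.
σ = (3.478 − 1.371)/(0.9154 − (-0.9542)) = 1.127.
μ = 1.371 − (-0.9542)·1.127 = 2.447.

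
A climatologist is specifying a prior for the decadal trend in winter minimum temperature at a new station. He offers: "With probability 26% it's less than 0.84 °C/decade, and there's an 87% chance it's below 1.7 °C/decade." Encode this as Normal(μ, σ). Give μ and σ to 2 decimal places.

The p-quantile of Normal(μ,σ) is μ + z_p·σ, with z_{0.26} = -0.6433 and z_{0.87} = 1.126.
Eliminate σ: μ = (z₂·x₁ − z₁·x₂)/(z₂ − z₁) = (1.126·0.84 − (-0.6433)·1.7)/1.77 = 1.15.
Then σ = (x₂ − x₁)/(z₂ − z₁) = (1.7 − 0.84)/1.77 = 0.49.

μ = 1.15, σ = 0.49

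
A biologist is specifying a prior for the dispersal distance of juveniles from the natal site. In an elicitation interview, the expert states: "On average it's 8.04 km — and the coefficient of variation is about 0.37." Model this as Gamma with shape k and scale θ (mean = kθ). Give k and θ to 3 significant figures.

k ≈ 7.3, θ ≈ 1.1

For Gamma(k, scale θ): mean = kθ, variance = kθ², so CV = 1/√k.
CV = 0.37, hence k = 1/CV² = 7.3.
Then θ = mean/k = 8.04/7.3 = 1.1.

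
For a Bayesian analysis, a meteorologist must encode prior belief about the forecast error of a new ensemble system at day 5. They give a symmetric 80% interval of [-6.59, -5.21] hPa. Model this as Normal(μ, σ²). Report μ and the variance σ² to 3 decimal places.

μ = -5.900, σ² = 0.290

A symmetric 80% interval runs μ ± z·σ with z = 1.282.
Half-width = 0.69, so σ = 0.69/1.282 = 0.5384 and σ² = 0.290.
μ is the interval midpoint, -5.900.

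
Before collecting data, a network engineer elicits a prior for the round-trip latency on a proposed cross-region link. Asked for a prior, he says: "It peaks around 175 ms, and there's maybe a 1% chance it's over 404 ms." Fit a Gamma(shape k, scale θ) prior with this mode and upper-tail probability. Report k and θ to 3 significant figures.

Gamma(k,θ) with k>1 has mode (k−1)θ, so θ = 175/(k−1).
Need P(X < 404) = 0.99 with θ tied to k this way. Start at k = 2, θ = 175: P(X<404) ≈ 0.671.
Too low — raise k to concentrate. Iterating converges to k ≈ 7.82.
Then θ = 175/(7.82−1) ≈ 25.7.

k ≈ 7.82, θ ≈ 25.7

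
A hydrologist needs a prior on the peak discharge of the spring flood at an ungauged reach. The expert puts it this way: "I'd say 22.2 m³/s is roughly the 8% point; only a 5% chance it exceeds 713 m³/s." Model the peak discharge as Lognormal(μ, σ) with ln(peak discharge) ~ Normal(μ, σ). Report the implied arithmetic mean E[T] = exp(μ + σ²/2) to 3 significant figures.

If T ~ Lognormal(μ,σ) then ln T ~ Normal(μ,σ), so the p-quantile of ln T is μ + z_p·σ.
ln(22.2) = 3.1 and ln(713) = 6.569; z_{0.08} = -1.405, z_{0.95} = 1.645.
σ = (6.569 − 3.1)/(1.645 − (-1.405)) = 1.138.
μ = 3.1 − (-1.405)·1.138 = 4.698.
E[T] = exp(μ + σ²/2) = exp(4.698 + 0.6470) = 210 m³/s.

E[T] ≈ 210 m³/s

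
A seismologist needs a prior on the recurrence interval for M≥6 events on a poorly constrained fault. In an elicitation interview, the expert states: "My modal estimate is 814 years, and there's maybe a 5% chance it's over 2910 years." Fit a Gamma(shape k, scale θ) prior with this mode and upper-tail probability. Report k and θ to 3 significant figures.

k ≈ 2.59, θ ≈ 514

Gamma(k,θ) with k>1 has mode (k−1)θ, so θ = 814/(k−1).
Need P(X < 2910) = 0.95 with θ tied to k this way. Start at k = 2, θ = 814: P(X<2910) ≈ 0.872.
Too low — raise k to concentrate. Iterating converges to k ≈ 2.59.
Then θ = 814/(2.59−1) ≈ 514.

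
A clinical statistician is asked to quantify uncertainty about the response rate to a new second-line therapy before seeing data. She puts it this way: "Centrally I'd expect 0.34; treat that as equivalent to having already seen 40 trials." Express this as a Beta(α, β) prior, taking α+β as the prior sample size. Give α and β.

α = 13.6, β = 26.4

Under the effective-sample-size interpretation, Beta(α, β) has prior mean α/(α+β) and prior sample size α+β.
So α+β = 40 and α/(α+β) = 0.34, giving α = 0.34·40 = 13.6 and β = 40 − 13.6 = 26.4.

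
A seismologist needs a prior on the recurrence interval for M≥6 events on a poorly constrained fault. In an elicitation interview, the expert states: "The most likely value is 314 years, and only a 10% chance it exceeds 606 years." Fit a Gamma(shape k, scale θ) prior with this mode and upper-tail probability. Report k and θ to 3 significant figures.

k ≈ 5.43, θ ≈ 70.9

Gamma(k,θ) with k>1 has mode (k−1)θ, so θ = 314/(k−1).
Need P(X < 606) = 0.9 with θ tied to k this way. Start at k = 2, θ = 314: P(X<606) ≈ 0.575.
Too low — raise k to concentrate. Iterating converges to k ≈ 5.43.
Then θ = 314/(5.43−1) ≈ 70.9.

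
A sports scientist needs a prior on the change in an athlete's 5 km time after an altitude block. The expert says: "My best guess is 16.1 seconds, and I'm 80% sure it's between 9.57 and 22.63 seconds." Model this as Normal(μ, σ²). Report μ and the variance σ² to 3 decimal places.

μ = 16.100, σ² = 25.963

A symmetric 80% interval runs μ ± z·σ with z = 1.282.
Half-width = 6.53, so σ = 6.53/1.282 = 5.0954 and σ² = 25.963.
μ is the stated best guess, 16.100.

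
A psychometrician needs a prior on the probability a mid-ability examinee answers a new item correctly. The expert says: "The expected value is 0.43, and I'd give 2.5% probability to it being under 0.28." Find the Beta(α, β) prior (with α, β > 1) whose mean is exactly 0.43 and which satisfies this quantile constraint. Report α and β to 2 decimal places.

With mean 0.43 fixed, write α = 0.43s, β = 0.57s where s = α+β.
Need P(θ < 0.28) = 0.025 under Beta(0.43s, 0.57s). Normal approximation: (q−m)/√(m(1−m)/s) ≈ z_{0.025} = -1.96, so s ≈ 0.43·0.57·(-1.96)²/(0.28−0.43)² = 41.8.
At s = 41.8: P(θ<0.28) ≈ 0.020. Adjusting to match 0.025 gives s ≈ 38.51.
So α = 0.43·38.51 ≈ 16.56, β = 0.57·38.51 ≈ 21.95.

α ≈ 16.56, β ≈ 21.95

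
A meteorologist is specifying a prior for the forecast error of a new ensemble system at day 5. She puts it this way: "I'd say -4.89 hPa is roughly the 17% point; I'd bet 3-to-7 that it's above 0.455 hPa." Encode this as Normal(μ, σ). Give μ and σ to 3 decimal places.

μ = -1.441, σ = 3.615

The p-quantile of Normal(μ,σ) is μ + z_p·σ, with z_{0.17} = -0.9542 and z_{0.7} = 0.5244.
Eliminate σ: μ = (z₂·x₁ − z₁·x₂)/(z₂ − z₁) = (0.5244·-4.89 − (-0.9542)·0.455)/1.479 = -1.441.
Then σ = (x₂ − x₁)/(z₂ − z₁) = (0.455 − -4.89)/1.479 = 3.615.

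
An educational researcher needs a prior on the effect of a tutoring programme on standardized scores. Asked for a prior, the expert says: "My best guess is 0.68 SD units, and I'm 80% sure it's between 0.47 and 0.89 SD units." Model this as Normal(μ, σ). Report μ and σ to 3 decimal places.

A symmetric 80% interval runs μ ± z·σ with z = 1.282.
Half-width = 0.21, so σ = 0.21/1.282 = 0.164.
μ is the stated best guess, 0.680.

μ = 0.680, σ = 0.164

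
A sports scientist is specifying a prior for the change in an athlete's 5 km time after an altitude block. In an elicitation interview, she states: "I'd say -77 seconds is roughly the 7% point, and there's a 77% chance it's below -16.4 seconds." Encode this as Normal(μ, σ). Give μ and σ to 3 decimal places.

μ = -36.617, σ = 27.363

The p-quantile of Normal(μ,σ) is μ + z_p·σ, with z_{0.07} = -1.476 and z_{0.77} = 0.7388.
Eliminate σ: μ = (z₂·x₁ − z₁·x₂)/(z₂ − z₁) = (0.7388·-77 − (-1.476)·-16.4)/2.215 = -36.617.
Then σ = (x₂ − x₁)/(z₂ − z₁) = (-16.4 − -77)/2.215 = 27.363.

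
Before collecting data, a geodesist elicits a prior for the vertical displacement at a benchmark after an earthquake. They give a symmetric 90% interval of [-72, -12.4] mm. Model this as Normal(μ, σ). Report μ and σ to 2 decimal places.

μ = -42.20, σ = 18.12

A symmetric 90% interval runs μ ± z·σ with z = 1.645.
Half-width = 29.8, so σ = 29.8/1.645 = 18.12.
μ is the interval midpoint, -42.20.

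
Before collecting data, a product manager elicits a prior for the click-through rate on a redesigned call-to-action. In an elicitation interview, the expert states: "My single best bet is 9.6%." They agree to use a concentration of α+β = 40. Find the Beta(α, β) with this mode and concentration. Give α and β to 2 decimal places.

α = 4.65, β = 35.35

For α,β > 1 the Beta mode is (α−1)/(α+β−2). With α+β = 40, the mode is (α−1)/38.
Set (α−1)/38 = 0.096 → α = 1 + 0.096·38 = 4.65.
β = 40 − α = 35.35.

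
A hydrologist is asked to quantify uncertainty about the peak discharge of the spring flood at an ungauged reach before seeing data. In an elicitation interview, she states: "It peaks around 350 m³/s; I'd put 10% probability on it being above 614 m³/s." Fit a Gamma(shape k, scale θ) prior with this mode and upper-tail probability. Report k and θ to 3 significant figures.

Gamma(k,θ) with k>1 has mode (k−1)θ, so θ = 350/(k−1).
Need P(X < 614) = 0.9 with θ tied to k this way. Start at k = 2, θ = 350: P(X<614) ≈ 0.523.
Too low — raise k to concentrate. Iterating converges to k ≈ 7.01.
Then θ = 350/(7.01−1) ≈ 58.2.

k ≈ 7.01, θ ≈ 58.2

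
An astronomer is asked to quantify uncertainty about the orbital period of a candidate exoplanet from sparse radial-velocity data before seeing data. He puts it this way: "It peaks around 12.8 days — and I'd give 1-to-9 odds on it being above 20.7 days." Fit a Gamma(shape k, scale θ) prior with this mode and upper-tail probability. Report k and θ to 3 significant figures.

k ≈ 9.14, θ ≈ 1.57

Gamma(k,θ) with k>1 has mode (k−1)θ, so θ = 12.8/(k−1).
Need P(X < 20.7) = 0.9 with θ tied to k this way. Start at k = 2, θ = 12.8: P(X<20.7) ≈ 0.481.
Too low — raise k to concentrate. Iterating converges to k ≈ 9.14.
Then θ = 12.8/(9.14−1) ≈ 1.57.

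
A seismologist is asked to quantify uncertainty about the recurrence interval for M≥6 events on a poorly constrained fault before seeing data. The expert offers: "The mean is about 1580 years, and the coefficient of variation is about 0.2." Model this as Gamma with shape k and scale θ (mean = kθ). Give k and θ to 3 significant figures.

k ≈ 25, θ ≈ 63.2

For Gamma(k, scale θ): mean = kθ, variance = kθ², so CV = 1/√k.
CV = 0.2, hence k = 1/CV² = 25.
Then θ = mean/k = 1580/25 = 63.2.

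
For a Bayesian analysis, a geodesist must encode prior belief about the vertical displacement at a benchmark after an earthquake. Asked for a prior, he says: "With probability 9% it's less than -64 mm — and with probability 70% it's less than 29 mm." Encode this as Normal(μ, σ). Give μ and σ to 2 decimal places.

For Normal(μ,σ), the p-quantile is μ + z_p·σ. Here z_{0.09} = -1.341, z_{0.7} = 0.5244.
So -64 = μ − 1.341σ and 29 = μ + 0.5244σ.
Subtracting: σ = (29 − -64)/(0.5244 − (-1.341)) = 49.86.
Then μ = -64 − (-1.341)·49.86 = 2.85.

μ = 2.85, σ = 49.86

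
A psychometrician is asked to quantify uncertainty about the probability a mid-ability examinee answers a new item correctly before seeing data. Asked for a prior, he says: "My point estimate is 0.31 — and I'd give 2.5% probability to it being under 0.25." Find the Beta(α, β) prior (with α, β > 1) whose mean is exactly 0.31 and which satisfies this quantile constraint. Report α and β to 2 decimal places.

α ≈ 66.48, β ≈ 147.97

With mean 0.31 fixed, write α = 0.31s, β = 0.69s where s = α+β.
Need P(θ < 0.25) = 0.025 under Beta(0.31s, 0.69s). Normal approximation: (q−m)/√(m(1−m)/s) ≈ z_{0.025} = -1.96, so s ≈ 0.31·0.69·(-1.96)²/(0.25−0.31)² = 228.2.
At s = 228.2: P(θ<0.25) ≈ 0.022. Adjusting to match 0.025 gives s ≈ 214.45.
So α = 0.31·214.45 ≈ 66.48, β = 0.69·214.45 ≈ 147.97.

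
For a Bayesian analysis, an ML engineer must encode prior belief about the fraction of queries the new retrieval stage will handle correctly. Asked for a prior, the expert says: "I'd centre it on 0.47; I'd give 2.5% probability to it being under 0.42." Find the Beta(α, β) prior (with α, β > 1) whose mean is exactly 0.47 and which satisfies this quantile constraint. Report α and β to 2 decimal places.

With mean 0.47 fixed, write α = 0.47s, β = 0.53s where s = α+β.
Need P(θ < 0.42) = 0.025 under Beta(0.47s, 0.53s). Normal approximation: (q−m)/√(m(1−m)/s) ≈ z_{0.025} = -1.96, so s ≈ 0.47·0.53·(-1.96)²/(0.42−0.47)² = 382.8.
At s = 382.8: P(θ<0.42) ≈ 0.024. Adjusting to match 0.025 gives s ≈ 379.05.
So α = 0.47·379.05 ≈ 178.15, β = 0.53·379.05 ≈ 200.90.

α ≈ 178.15, β ≈ 200.90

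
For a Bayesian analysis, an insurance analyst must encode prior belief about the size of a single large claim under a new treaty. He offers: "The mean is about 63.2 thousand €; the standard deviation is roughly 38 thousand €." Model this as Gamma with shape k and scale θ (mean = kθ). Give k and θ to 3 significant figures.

k ≈ 2.77, θ ≈ 22.8

For Gamma(k, scale θ): mean = kθ, variance = kθ², so CV = 1/√k.
CV = SD/mean = 38/63.2 = 0.6013, hence k = 1/CV² = 2.77.
Then θ = mean/k = 63.2/2.77 = 22.8.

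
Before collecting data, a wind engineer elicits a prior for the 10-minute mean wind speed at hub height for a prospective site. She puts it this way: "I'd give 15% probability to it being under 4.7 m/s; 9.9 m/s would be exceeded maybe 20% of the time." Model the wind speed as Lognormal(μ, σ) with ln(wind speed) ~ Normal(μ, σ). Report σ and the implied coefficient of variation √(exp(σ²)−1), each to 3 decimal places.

If T ~ Lognormal(μ,σ) then ln T ~ Normal(μ,σ), so the p-quantile of ln T is μ + z_p·σ.
ln(4.7) = 1.548 and ln(9.9) = 2.293; z_{0.15} = -1.036, z_{0.8} = 0.8416.
σ = (2.293 − 1.548)/(0.8416 − (-1.036)) = 0.397.
μ = 1.548 − (-1.036)·0.397 = 1.959.
CV = √(exp(σ²)−1) = √(exp(0.1573)−1) = 0.413.

σ ≈ 0.397, CV ≈ 0.413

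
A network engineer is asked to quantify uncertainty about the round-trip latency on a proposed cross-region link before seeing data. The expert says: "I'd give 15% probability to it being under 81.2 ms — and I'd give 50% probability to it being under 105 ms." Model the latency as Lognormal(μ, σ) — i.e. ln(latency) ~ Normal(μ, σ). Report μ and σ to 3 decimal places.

μ ≈ 4.654, σ ≈ 0.248

If T ~ Lognormal(μ,σ) then ln T ~ Normal(μ,σ), so the p-quantile of ln T is μ + z_p·σ.
ln(81.2) = 4.397 and ln(105) = 4.654; z_{0.15} = -1.036, z_{0.5} = 0.
σ = (4.654 − 4.397)/(0 − (-1.036)) = 0.248.
μ = 4.397 − (-1.036)·0.248 = 4.654.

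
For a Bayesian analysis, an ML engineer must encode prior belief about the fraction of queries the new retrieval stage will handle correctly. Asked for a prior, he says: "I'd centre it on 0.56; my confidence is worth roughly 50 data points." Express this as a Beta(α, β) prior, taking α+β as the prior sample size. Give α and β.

Under the effective-sample-size interpretation, Beta(α, β) has prior mean α/(α+β) and prior sample size α+β.
So α+β = 50 and α/(α+β) = 0.56, giving α = 0.56·50 = 28 and β = 50 − 28 = 22.

α = 28, β = 22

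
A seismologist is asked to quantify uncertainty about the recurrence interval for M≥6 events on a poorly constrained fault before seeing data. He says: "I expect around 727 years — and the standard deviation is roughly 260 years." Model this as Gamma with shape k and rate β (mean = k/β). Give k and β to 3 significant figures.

k ≈ 7.82, β ≈ 0.0108

For Gamma(k, rate β): mean = k/β, variance = k/β², so CV = 1/√k.
CV = SD/mean = 260/727 = 0.3576, hence k = 1/CV² = 7.82.
Then β = k/mean = 7.82/727 = 0.0108.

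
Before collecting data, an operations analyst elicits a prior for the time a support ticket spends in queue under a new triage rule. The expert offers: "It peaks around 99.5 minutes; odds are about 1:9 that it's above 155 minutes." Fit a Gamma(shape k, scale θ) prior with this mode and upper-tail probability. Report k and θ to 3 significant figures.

k ≈ 10.5, θ ≈ 10.4

Gamma(k,θ) with k>1 has mode (k−1)θ, so θ = 99.5/(k−1).
Need P(X < 155) = 0.9 with θ tied to k this way. Start at k = 2, θ = 99.5: P(X<155) ≈ 0.461.
Too low — raise k to concentrate. Iterating converges to k ≈ 10.5.
Then θ = 99.5/(10.5−1) ≈ 10.4.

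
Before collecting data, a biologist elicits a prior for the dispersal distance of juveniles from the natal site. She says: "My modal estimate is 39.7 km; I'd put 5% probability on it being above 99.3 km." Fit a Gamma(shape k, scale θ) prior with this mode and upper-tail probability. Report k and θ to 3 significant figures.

Gamma(k,θ) with k>1 has mode (k−1)θ, so θ = 39.7/(k−1).
Need P(X < 99.3) = 0.95 with θ tied to k this way. Start at k = 2, θ = 39.7: P(X<99.3) ≈ 0.713.
Too low — raise k to concentrate. Iterating converges to k ≈ 4.23.
Then θ = 39.7/(4.23−1) ≈ 12.3.

k ≈ 4.23, θ ≈ 12.3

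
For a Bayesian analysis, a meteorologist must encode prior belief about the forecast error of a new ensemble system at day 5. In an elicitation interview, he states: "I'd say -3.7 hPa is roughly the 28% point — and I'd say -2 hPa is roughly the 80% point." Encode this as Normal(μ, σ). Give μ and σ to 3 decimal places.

The p-quantile of Normal(μ,σ) is μ + z_p·σ, with z_{0.28} = -0.5828 and z_{0.8} = 0.8416.
Eliminate σ: μ = (z₂·x₁ − z₁·x₂)/(z₂ − z₁) = (0.8416·-3.7 − (-0.5828)·-2)/1.424 = -3.004.
Then σ = (x₂ − x₁)/(z₂ − z₁) = (-2 − -3.7)/1.424 = 1.193.

μ = -3.004, σ = 1.193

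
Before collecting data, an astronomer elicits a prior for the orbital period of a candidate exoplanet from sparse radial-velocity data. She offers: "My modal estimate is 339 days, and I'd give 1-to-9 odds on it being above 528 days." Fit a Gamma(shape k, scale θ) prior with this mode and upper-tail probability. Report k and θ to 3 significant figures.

k ≈ 10.5, θ ≈ 35.6

Gamma(k,θ) with k>1 has mode (k−1)θ, so θ = 339/(k−1).
Need P(X < 528) = 0.9 with θ tied to k this way. Start at k = 2, θ = 339: P(X<528) ≈ 0.461.
Too low — raise k to concentrate. Iterating converges to k ≈ 10.5.
Then θ = 339/(10.5−1) ≈ 35.6.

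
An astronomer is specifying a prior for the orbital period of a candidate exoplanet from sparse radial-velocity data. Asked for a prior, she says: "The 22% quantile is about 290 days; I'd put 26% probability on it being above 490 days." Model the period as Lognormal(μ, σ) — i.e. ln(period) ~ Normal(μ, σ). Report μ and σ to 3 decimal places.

If T ~ Lognormal(μ,σ) then ln T ~ Normal(μ,σ), so the p-quantile of ln T is μ + z_p·σ.
ln(290) = 5.67 and ln(490) = 6.194; z_{0.22} = -0.7722, z_{0.74} = 0.6433.
σ = (6.194 − 5.67)/(0.6433 − (-0.7722)) = 0.371.
μ = 5.67 − (-0.7722)·0.371 = 5.956.

μ ≈ 5.956, σ ≈ 0.371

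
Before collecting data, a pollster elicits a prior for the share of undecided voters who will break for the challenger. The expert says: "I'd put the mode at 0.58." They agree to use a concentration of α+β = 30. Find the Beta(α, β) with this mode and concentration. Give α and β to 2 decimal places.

α = 17.24, β = 12.76

For α,β > 1 the Beta mode is (α−1)/(α+β−2). With α+β = 30, the mode is (α−1)/28.
Set (α−1)/28 = 0.58 → α = 1 + 0.58·28 = 17.24.
β = 30 − α = 12.76.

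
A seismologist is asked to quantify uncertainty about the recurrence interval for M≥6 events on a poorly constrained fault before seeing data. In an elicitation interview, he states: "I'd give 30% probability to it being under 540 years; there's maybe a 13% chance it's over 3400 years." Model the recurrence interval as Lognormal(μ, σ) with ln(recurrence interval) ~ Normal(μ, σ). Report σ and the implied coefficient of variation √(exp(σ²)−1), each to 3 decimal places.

If T ~ Lognormal(μ,σ) then ln T ~ Normal(μ,σ), so the p-quantile of ln T is μ + z_p·σ.
ln(540) = 6.292 and ln(3400) = 8.132; z_{0.3} = -0.5244, z_{0.87} = 1.126.
σ = (8.132 − 6.292)/(1.126 − (-0.5244)) = 1.115.
μ = 6.292 − (-0.5244)·1.115 = 6.876.
CV = √(exp(σ²)−1) = √(exp(1.2423)−1) = 1.570.

σ ≈ 1.115, CV ≈ 1.570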